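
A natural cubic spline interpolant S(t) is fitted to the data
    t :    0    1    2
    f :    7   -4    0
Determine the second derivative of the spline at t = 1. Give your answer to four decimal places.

Let σ_i = S''(x_i). Step sizes h_i = 1, 1; slopes of the chords Δ_i = (y_(i+1) - y_i)/h_i = -11, 4.
  1·σ_0 + 4·σ_1 + 1·σ_2 = 6(Δ_1 - Δ_0) = 90
Natural end conditions: σ_0 = σ_2 = 0.
Hence σ_0 = 0, σ_1 = 45/2, σ_2 = 0.

22.5000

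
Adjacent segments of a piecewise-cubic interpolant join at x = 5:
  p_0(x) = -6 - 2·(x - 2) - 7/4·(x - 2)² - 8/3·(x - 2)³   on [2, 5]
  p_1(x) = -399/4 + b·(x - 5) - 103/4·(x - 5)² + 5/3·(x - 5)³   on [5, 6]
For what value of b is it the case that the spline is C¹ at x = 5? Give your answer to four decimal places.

p_0'(x) = -2 - 7/2·(x - 2) - 8·(x - 2)², so p_0'(5) = -169/2. On the right, p_1'(5) = b, so b = -169/2.

-84.5000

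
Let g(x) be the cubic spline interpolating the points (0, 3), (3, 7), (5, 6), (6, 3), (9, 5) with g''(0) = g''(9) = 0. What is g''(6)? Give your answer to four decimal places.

Write M_i for g''(x_i). With h_i = 3, 2, 1, 3 and divided differences Δ_i = 4/3, -1/2, -3, 2/3, the continuity of g' gives the tridiagonal system
  3·M_0 + 10·M_1 + 2·M_2 = 6(Δ_1 - Δ_0) = -11
  2·M_1 + 6·M_2 + 1·M_3 = 6(Δ_2 - Δ_1) = -15
  1·M_2 + 8·M_3 + 3·M_4 = 6(Δ_3 - Δ_2) = 22
Natural end conditions: M_0 = M_4 = 0.
Solving: M_0 = 0, M_1 = -233/438, M_2 = -622/219, M_3 = 680/219, M_4 = 0.

3.1050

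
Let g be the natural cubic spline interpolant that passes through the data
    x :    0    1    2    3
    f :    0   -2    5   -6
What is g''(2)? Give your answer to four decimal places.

Put M_i = g'' at the i-th knot. Here h = (1, 1, 1) and Δ = (-2, 7, -11), so the interior equations h_(i-1)·M_(i-1) + 2(h_(i-1)+h_i)·M_i + h_i·M_(i+1) = 6(Δ_i − Δ_(i-1)) read
  1·M_0 + 4·M_1 + 1·M_2 = 6(Δ_1 - Δ_0) = 54
  1·M_1 + 4·M_2 + 1·M_3 = 6(Δ_2 - Δ_1) = -108
Natural end conditions: M_0 = M_3 = 0.
Hence M_0 = 0, M_1 = 108/5, M_2 = -162/5, M_3 = 0.

-32.4000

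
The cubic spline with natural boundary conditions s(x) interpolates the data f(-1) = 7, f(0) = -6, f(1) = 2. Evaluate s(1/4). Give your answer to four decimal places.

Write M_i for s''(x_i). With h_i = 1, 1 and divided differences Δ_i = -13, 8, the continuity of s' gives the tridiagonal system
  1·M_0 + 4·M_1 + 1·M_2 = 6(Δ_1 - Δ_0) = 126
Natural end conditions: M_0 = M_2 = 0.
Hence M_0 = 0, M_1 = 63/2, M_2 = 0.
On [0, 1], s(x) = -6 - 5/2·x + 63/4·x² - 21/4·x³.
With x = 1/4: s(1/4) = -1465/256.

-5.7227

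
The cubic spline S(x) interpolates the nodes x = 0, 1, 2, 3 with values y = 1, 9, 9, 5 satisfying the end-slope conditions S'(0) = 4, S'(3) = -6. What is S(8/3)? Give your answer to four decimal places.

Put M_i = S'' at the i-th knot. Here h = (1, 1, 1) and Δ = (8, 0, -4), so the interior equations h_(i-1)·M_(i-1) + 2(h_(i-1)+h_i)·M_i + h_i·M_(i+1) = 6(Δ_i − Δ_(i-1)) read
  1·M_0 + 4·M_1 + 1·M_2 = 6(Δ_1 - Δ_0) = -48
  1·M_1 + 4·M_2 + 1·M_3 = 6(Δ_2 - Δ_1) = -24
Clamped end conditions give two more equations: 2h_0·M_0 + h_0·M_1 = 6(Δ_0 - S'(0)) = 24 and h_2·M_2 + 2h_2·M_3 = 6(S'(3) - Δ_2) = -12.
Hence M_0 = 308/15, M_1 = -256/15, M_2 = -4/15, M_3 = -88/15.
On [2, 3], S(x) = 9 - 44/15·(x - 2) - 2/15·(x - 2)² - 14/15·(x - 2)³.
With (x - 2) = 2/3: S(8/3) = 2717/405.

6.7086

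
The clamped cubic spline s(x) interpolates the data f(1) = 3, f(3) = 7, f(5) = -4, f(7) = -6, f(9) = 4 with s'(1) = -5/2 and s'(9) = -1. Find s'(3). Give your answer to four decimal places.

With M_i denoting the second derivative at x_i, h_i = 2, 2, 2, 2, and Δ_i = (y_(i+1) − y_i)/h_i = 2, -11/2, -1, 5:
  2·M_0 + 8·M_1 + 2·M_2 = 6(Δ_1 - Δ_0) = -45
  2·M_1 + 8·M_2 + 2·M_3 = 6(Δ_2 - Δ_1) = 27
  2·M_2 + 8·M_3 + 2·M_4 = 6(Δ_3 - Δ_2) = 36
Clamped end conditions give two more equations: 2h_0·M_0 + h_0·M_1 = 6(Δ_0 - s'(1)) = 27 and h_3·M_3 + 2h_3·M_4 = 6(s'(9) - Δ_3) = -36.
Hence M_0 = 645/56, M_1 = -267/28, M_2 = 33/8, M_3 = 183/28, M_4 = -687/56.
On [3, 5], s'(x) = b_1 + 2c_1·(x - 3) + 3d_1·(x - 3)² with b_1 = Δ_1 - h_1(2M_1 + M_2)/6 = -29/56, c_1 = M_1/2 = -267/56, d_1 = (M_2 - M_1)/(6h_1) = 255/224. So s'(3) = -29/56.

-0.5179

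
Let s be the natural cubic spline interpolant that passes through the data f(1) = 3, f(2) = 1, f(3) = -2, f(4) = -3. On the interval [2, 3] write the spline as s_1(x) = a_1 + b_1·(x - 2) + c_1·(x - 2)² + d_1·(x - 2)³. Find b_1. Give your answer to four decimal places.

With M_i denoting the second derivative at x_i, h_i = 1, 1, 1, and Δ_i = (y_(i+1) − y_i)/h_i = -2, -3, -1:
  1·M_0 + 4·M_1 + 1·M_2 = 6(Δ_1 - Δ_0) = -6
  1·M_1 + 4·M_2 + 1·M_3 = 6(Δ_2 - Δ_1) = 12
Natural end conditions: M_0 = M_3 = 0.
Solving the tridiagonal system: M_0 = 0, M_1 = -12/5, M_2 = 18/5, M_3 = 0.
On [2, 3], with s_1(x) = a_1 + b_1·(x - 2) + c_1·(x - 2)² + d_1·(x - 2)³: c_1 = M_1/2 = -6/5, d_1 = (M_2 - M_1)/(6h_1) = 1, b_1 = Δ_1 - h_1(2M_1 + M_2)/6 = -14/5.

-2.8000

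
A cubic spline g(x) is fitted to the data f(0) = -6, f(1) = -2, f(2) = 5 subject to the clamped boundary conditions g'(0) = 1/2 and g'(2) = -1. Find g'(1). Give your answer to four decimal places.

8.3750

Put m_i = g'' at the i-th knot. Here h = (1, 1) and Δ = (4, 7), so the interior equations h_(i-1)·m_(i-1) + 2(h_(i-1)+h_i)·m_i + h_i·m_(i+1) = 6(Δ_i − Δ_(i-1)) read
  1·m_0 + 4·m_1 + 1·m_2 = 6(Δ_1 - Δ_0) = 18
Clamped end conditions give two more equations: 2h_0·m_0 + h_0·m_1 = 6(Δ_0 - g'(0)) = 21 and h_1·m_1 + 2h_1·m_2 = 6(g'(2) - Δ_1) = -48.
Solving: m_0 = 21/4, m_1 = 21/2, m_2 = -117/4.
On [1, 2], g'(x) = b_1 + 2c_1·(x - 1) + 3d_1·(x - 1)² with b_1 = Δ_1 - h_1(2m_1 + m_2)/6 = 67/8, c_1 = m_1/2 = 21/4, d_1 = (m_2 - m_1)/(6h_1) = -53/8. So g'(1) = 67/8.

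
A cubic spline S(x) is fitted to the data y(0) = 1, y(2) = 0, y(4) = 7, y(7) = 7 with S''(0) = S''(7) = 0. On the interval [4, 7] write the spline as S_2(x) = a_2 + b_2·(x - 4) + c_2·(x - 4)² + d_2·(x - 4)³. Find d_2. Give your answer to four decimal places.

Let M_i = S''(x_i). Step sizes h_i = 2, 2, 3; slopes of the chords Δ_i = (y_(i+1) - y_i)/h_i = -1/2, 7/2, 0.
  2·M_0 + 8·M_1 + 2·M_2 = 6(Δ_1 - Δ_0) = 24
  2·M_1 + 10·M_2 + 3·M_3 = 6(Δ_2 - Δ_1) = -21
Natural end conditions: M_0 = M_3 = 0.
Solving: M_0 = 0, M_1 = 141/38, M_2 = -54/19, M_3 = 0.
On [4, 7], with S_2(x) = a_2 + b_2·(x - 4) + c_2·(x - 4)² + d_2·(x - 4)³: c_2 = M_2/2 = -27/19, d_2 = (M_3 - M_2)/(6h_2) = 3/19, b_2 = Δ_2 - h_2(2M_2 + M_3)/6 = 54/19.

0.1579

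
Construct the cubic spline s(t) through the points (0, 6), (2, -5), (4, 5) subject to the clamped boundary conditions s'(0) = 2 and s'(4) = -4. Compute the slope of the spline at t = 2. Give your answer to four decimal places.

Put M_i = s'' at the i-th knot. Here h = (2, 2) and Δ = (-11/2, 5), so the interior equations h_(i-1)·M_(i-1) + 2(h_(i-1)+h_i)·M_i + h_i·M_(i+1) = 6(Δ_i − Δ_(i-1)) read
  2·M_0 + 8·M_1 + 2·M_2 = 6(Δ_1 - Δ_0) = 63
Clamped end conditions give two more equations: 2h_0·M_0 + h_0·M_1 = 6(Δ_0 - s'(0)) = -45 and h_1·M_1 + 2h_1·M_2 = 6(s'(4) - Δ_1) = -54.
Solving: M_0 = -165/8, M_1 = 75/4, M_2 = -183/8.
On [2, 4], s'(t) = b_1 + 2c_1·(t - 2) + 3d_1·(t - 2)² with b_1 = Δ_1 - h_1(2M_1 + M_2)/6 = 1/8, c_1 = M_1/2 = 75/8, d_1 = (M_2 - M_1)/(6h_1) = -111/32. So s'(2) = 1/8.

0.1250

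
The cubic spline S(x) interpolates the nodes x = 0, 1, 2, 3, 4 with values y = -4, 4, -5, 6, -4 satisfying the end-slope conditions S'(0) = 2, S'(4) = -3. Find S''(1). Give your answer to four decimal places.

Put M_i = S'' at the i-th knot. Here h = (1, 1, 1, 1) and Δ = (8, -9, 11, -10), so the interior equations h_(i-1)·M_(i-1) + 2(h_(i-1)+h_i)·M_i + h_i·M_(i+1) = 6(Δ_i − Δ_(i-1)) read
  1·M_0 + 4·M_1 + 1·M_2 = 6(Δ_1 - Δ_0) = -102
  1·M_1 + 4·M_2 + 1·M_3 = 6(Δ_2 - Δ_1) = 120
  1·M_2 + 4·M_3 + 1·M_4 = 6(Δ_3 - Δ_2) = -126
Clamped end conditions give two more equations: 2h_0·M_0 + h_0·M_1 = 6(Δ_0 - S'(0)) = 36 and h_3·M_3 + 2h_3·M_4 = 6(S'(4) - Δ_3) = 42.
Solving the tridiagonal system: M_0 = 1213/28, M_1 = -709/14, M_2 = 229/4, M_3 = -817/14, M_4 = 1405/28.

-50.6429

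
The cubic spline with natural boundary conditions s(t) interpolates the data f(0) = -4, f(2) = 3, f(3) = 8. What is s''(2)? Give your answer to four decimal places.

1.5000

With M_i denoting the second derivative at x_i, h_i = 2, 1, and Δ_i = (y_(i+1) − y_i)/h_i = 7/2, 5:
  2·M_0 + 6·M_1 + 1·M_2 = 6(Δ_1 - Δ_0) = 9
Natural end conditions: M_0 = M_2 = 0.
Hence M_0 = 0, M_1 = 3/2, M_2 = 0.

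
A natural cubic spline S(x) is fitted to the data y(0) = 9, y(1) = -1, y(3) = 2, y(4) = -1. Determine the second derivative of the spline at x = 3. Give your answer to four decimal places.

With M_i denoting the second derivative at x_i, h_i = 1, 2, 1, and Δ_i = (y_(i+1) − y_i)/h_i = -10, 3/2, -3:
  1·M_0 + 6·M_1 + 2·M_2 = 6(Δ_1 - Δ_0) = 69
  2·M_1 + 6·M_2 + 1·M_3 = 6(Δ_2 - Δ_1) = -27
Natural end conditions: M_0 = M_3 = 0.
Solving the tridiagonal system: M_0 = 0, M_1 = 117/8, M_2 = -75/8, M_3 = 0.

-9.3750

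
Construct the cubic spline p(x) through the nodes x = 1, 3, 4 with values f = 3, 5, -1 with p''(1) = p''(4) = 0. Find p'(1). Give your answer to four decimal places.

Put m_i = p'' at the i-th knot. Here h = (2, 1) and Δ = (1, -6), so the interior equations h_(i-1)·m_(i-1) + 2(h_(i-1)+h_i)·m_i + h_i·m_(i+1) = 6(Δ_i − Δ_(i-1)) read
  2·m_0 + 6·m_1 + 1·m_2 = 6(Δ_1 - Δ_0) = -42
Natural end conditions: m_0 = m_2 = 0.
Forward elimination and back-substitution give m_0 = 0, m_1 = -7, m_2 = 0.
On [1, 3], p'(x) = b_0 + 2c_0·(x - 1) + 3d_0·(x - 1)² with b_0 = Δ_0 - h_0(2m_0 + m_1)/6 = 10/3, c_0 = m_0/2 = 0, d_0 = (m_1 - m_0)/(6h_0) = -7/12. So p'(1) = 10/3.

3.3333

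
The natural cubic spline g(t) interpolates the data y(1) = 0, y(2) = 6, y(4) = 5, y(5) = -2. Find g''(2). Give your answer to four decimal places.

Put M_i = g'' at the i-th knot. Here h = (1, 2, 1) and Δ = (6, -1/2, -7), so the interior equations h_(i-1)·M_(i-1) + 2(h_(i-1)+h_i)·M_i + h_i·M_(i+1) = 6(Δ_i − Δ_(i-1)) read
  1·M_0 + 6·M_1 + 2·M_2 = 6(Δ_1 - Δ_0) = -39
  2·M_1 + 6·M_2 + 1·M_3 = 6(Δ_2 - Δ_1) = -39
Natural end conditions: M_0 = M_3 = 0.
Forward elimination and back-substitution give M_0 = 0, M_1 = -39/8, M_2 = -39/8, M_3 = 0.

-4.8750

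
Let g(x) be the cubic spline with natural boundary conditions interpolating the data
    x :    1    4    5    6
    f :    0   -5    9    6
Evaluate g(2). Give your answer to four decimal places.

-8.5197

With σ_i denoting the second derivative at x_i, h_i = 3, 1, 1, and Δ_i = (y_(i+1) − y_i)/h_i = -5/3, 14, -3:
  3·σ_0 + 8·σ_1 + 1·σ_2 = 6(Δ_1 - Δ_0) = 94
  1·σ_1 + 4·σ_2 + 1·σ_3 = 6(Δ_2 - Δ_1) = -102
Natural end conditions: σ_0 = σ_3 = 0.
Hence σ_0 = 0, σ_1 = 478/31, σ_2 = -910/31, σ_3 = 0.
On [1, 4], g(x) = 0 - 872/93·(x - 1) + 0·(x - 1)² + 239/279·(x - 1)³.
With (x - 1) = 1: g(2) = -2377/279.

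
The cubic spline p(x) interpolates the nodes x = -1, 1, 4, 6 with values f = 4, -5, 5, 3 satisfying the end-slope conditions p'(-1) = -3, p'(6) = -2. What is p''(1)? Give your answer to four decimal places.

Write M_i for p''(x_i). With h_i = 2, 3, 2 and divided differences Δ_i = -9/2, 10/3, -1, the continuity of p' gives the tridiagonal system
  2·M_0 + 10·M_1 + 3·M_2 = 6(Δ_1 - Δ_0) = 47
  3·M_1 + 10·M_2 + 2·M_3 = 6(Δ_2 - Δ_1) = -26
Clamped end conditions give two more equations: 2h_0·M_0 + h_0·M_1 = 6(Δ_0 - p'(-1)) = -9 and h_2·M_2 + 2h_2·M_3 = 6(p'(6) - Δ_2) = -6.
Hence M_0 = -571/96, M_1 = 355/48, M_2 = -241/48, M_3 = 97/96.

7.3958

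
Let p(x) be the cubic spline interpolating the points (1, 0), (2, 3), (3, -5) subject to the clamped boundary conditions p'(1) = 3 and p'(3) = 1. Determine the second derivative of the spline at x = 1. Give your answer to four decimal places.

15.5000

With m_i denoting the second derivative at x_i, h_i = 1, 1, and Δ_i = (y_(i+1) − y_i)/h_i = 3, -8:
  1·m_0 + 4·m_1 + 1·m_2 = 6(Δ_1 - Δ_0) = -66
Clamped end conditions give two more equations: 2h_0·m_0 + h_0·m_1 = 6(Δ_0 - p'(1)) = 0 and h_1·m_1 + 2h_1·m_2 = 6(p'(3) - Δ_1) = 54.
Solving the tridiagonal system: m_0 = 31/2, m_1 = -31, m_2 = 85/2.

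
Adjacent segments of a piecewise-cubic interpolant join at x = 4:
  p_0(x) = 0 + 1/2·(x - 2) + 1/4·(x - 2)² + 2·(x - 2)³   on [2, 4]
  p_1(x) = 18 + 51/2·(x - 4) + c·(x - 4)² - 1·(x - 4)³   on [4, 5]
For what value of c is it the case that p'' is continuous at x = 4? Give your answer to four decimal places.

p_0''(x) = 1/2 + 12·(x - 2), so p_0''(4) = 49/2. On the right, p_1''(4) = 2c, so c = 49/4.

12.2500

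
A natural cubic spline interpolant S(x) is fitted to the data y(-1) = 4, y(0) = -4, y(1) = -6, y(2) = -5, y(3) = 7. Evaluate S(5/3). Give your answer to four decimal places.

With M_i denoting the second derivative at x_i, h_i = 1, 1, 1, 1, and Δ_i = (y_(i+1) − y_i)/h_i = -8, -2, 1, 12:
  1·M_0 + 4·M_1 + 1·M_2 = 6(Δ_1 - Δ_0) = 36
  1·M_1 + 4·M_2 + 1·M_3 = 6(Δ_2 - Δ_1) = 18
  1·M_2 + 4·M_3 + 1·M_4 = 6(Δ_3 - Δ_2) = 66
Natural end conditions: M_0 = M_4 = 0.
Solving the tridiagonal system: M_0 = 0, M_1 = 267/28, M_2 = -15/7, M_3 = 477/28, M_4 = 0.
On [1, 2], S(x) = -6 - 9/8·(x - 1) - 15/14·(x - 1)² + 179/56·(x - 1)³.
With (x - 1) = 2/3: S(5/3) = -4747/756.

-6.2791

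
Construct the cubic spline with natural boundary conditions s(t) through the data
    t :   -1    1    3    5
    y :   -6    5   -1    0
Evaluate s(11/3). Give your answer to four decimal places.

-1.7778

Write m_i for s''(x_i). With h_i = 2, 2, 2 and divided differences Δ_i = 11/2, -3, 1/2, the continuity of s' gives the tridiagonal system
  2·m_0 + 8·m_1 + 2·m_2 = 6(Δ_1 - Δ_0) = -51
  2·m_1 + 8·m_2 + 2·m_3 = 6(Δ_2 - Δ_1) = 21
Natural end conditions: m_0 = m_3 = 0.
Forward elimination and back-substitution give m_0 = 0, m_1 = -15/2, m_2 = 9/2, m_3 = 0.
On [3, 5], s(t) = -1 - 5/2·(t - 3) + 9/4·(t - 3)² - 3/8·(t - 3)³.
With (t - 3) = 2/3: s(11/3) = -16/9.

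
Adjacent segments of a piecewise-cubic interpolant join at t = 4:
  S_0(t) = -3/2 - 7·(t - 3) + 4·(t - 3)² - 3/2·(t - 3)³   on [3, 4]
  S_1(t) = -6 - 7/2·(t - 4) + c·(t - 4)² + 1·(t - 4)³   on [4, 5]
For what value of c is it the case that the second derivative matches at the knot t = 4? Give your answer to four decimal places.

S_0''(t) = 8 - 9·(t - 3), so S_0''(4) = -1. On the right, S_1''(4) = 2c, so c = -1/2.

-0.5000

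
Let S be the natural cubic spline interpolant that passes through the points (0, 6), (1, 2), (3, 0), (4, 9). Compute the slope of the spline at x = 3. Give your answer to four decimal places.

5.6250

With m_i denoting the second derivative at x_i, h_i = 1, 2, 1, and Δ_i = (y_(i+1) − y_i)/h_i = -4, -1, 9:
  1·m_0 + 6·m_1 + 2·m_2 = 6(Δ_1 - Δ_0) = 18
  2·m_1 + 6·m_2 + 1·m_3 = 6(Δ_2 - Δ_1) = 60
Natural end conditions: m_0 = m_3 = 0.
Solving: m_0 = 0, m_1 = -3/8, m_2 = 81/8, m_3 = 0.
On [3, 4], S'(x) = b_2 + 2c_2·(x - 3) + 3d_2·(x - 3)² with b_2 = Δ_2 - h_2(2m_2 + m_3)/6 = 45/8, c_2 = m_2/2 = 81/16, d_2 = (m_3 - m_2)/(6h_2) = -27/16. So S'(3) = 45/8.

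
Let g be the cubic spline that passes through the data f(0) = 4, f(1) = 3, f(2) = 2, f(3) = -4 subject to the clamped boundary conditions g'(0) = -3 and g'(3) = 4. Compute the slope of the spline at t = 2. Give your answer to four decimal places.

Put M_i = g'' at the i-th knot. Here h = (1, 1, 1) and Δ = (-1, -1, -6), so the interior equations h_(i-1)·M_(i-1) + 2(h_(i-1)+h_i)·M_i + h_i·M_(i+1) = 6(Δ_i − Δ_(i-1)) read
  1·M_0 + 4·M_1 + 1·M_2 = 6(Δ_1 - Δ_0) = 0
  1·M_1 + 4·M_2 + 1·M_3 = 6(Δ_2 - Δ_1) = -30
Clamped end conditions give two more equations: 2h_0·M_0 + h_0·M_1 = 6(Δ_0 - g'(0)) = 12 and h_2·M_2 + 2h_2·M_3 = 6(g'(3) - Δ_2) = 60.
Solving the tridiagonal system: M_0 = 64/15, M_1 = 52/15, M_2 = -272/15, M_3 = 586/15.
On [2, 3], g'(t) = b_2 + 2c_2·(t - 2) + 3d_2·(t - 2)² with b_2 = Δ_2 - h_2(2M_2 + M_3)/6 = -97/15, c_2 = M_2/2 = -136/15, d_2 = (M_3 - M_2)/(6h_2) = 143/15. So g'(2) = -97/15.

-6.4667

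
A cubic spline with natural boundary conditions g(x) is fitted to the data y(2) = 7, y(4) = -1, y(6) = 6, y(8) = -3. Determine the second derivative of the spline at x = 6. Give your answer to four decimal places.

-7.9000

Write m_i for g''(x_i). With h_i = 2, 2, 2 and divided differences Δ_i = -4, 7/2, -9/2, the continuity of g' gives the tridiagonal system
  2·m_0 + 8·m_1 + 2·m_2 = 6(Δ_1 - Δ_0) = 45
  2·m_1 + 8·m_2 + 2·m_3 = 6(Δ_2 - Δ_1) = -48
Natural end conditions: m_0 = m_3 = 0.
Hence m_0 = 0, m_1 = 38/5, m_2 = -79/10, m_3 = 0.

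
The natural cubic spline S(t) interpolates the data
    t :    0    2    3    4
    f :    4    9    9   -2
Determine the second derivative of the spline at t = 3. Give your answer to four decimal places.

With σ_i denoting the second derivative at x_i, h_i = 2, 1, 1, and Δ_i = (y_(i+1) − y_i)/h_i = 5/2, 0, -11:
  2·σ_0 + 6·σ_1 + 1·σ_2 = 6(Δ_1 - Δ_0) = -15
  1·σ_1 + 4·σ_2 + 1·σ_3 = 6(Δ_2 - Δ_1) = -66
Natural end conditions: σ_0 = σ_3 = 0.
Hence σ_0 = 0, σ_1 = 6/23, σ_2 = -381/23, σ_3 = 0.

-16.5652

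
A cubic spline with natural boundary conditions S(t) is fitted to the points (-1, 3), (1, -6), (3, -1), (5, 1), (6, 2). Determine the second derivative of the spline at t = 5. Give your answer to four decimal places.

With σ_i denoting the second derivative at x_i, h_i = 2, 2, 2, 1, and Δ_i = (y_(i+1) − y_i)/h_i = -9/2, 5/2, 1, 1:
  2·σ_0 + 8·σ_1 + 2·σ_2 = 6(Δ_1 - Δ_0) = 42
  2·σ_1 + 8·σ_2 + 2·σ_3 = 6(Δ_2 - Δ_1) = -9
  2·σ_2 + 6·σ_3 + 1·σ_4 = 6(Δ_3 - Δ_2) = 0
Natural end conditions: σ_0 = σ_4 = 0.
Solving: σ_0 = 0, σ_1 = 489/82, σ_2 = -117/41, σ_3 = 39/41, σ_4 = 0.

0.9512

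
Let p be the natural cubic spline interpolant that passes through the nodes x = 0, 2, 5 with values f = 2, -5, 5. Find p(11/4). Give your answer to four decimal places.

-4.5180

Put σ_i = p'' at the i-th knot. Here h = (2, 3) and Δ = (-7/2, 10/3), so the interior equations h_(i-1)·σ_(i-1) + 2(h_(i-1)+h_i)·σ_i + h_i·σ_(i+1) = 6(Δ_i − Δ_(i-1)) read
  2·σ_0 + 10·σ_1 + 3·σ_2 = 6(Δ_1 - Δ_0) = 41
Natural end conditions: σ_0 = σ_2 = 0.
Solving: σ_0 = 0, σ_1 = 41/10, σ_2 = 0.
On [2, 5], p(x) = -5 - 23/30·(x - 2) + 41/20·(x - 2)² - 41/180·(x - 2)³.
With (x - 2) = 3/4: p(11/4) = -5783/1280.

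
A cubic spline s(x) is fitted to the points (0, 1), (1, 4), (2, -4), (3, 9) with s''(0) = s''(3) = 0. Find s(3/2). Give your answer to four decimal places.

Let M_i = s''(x_i). Step sizes h_i = 1, 1, 1; slopes of the chords Δ_i = (y_(i+1) - y_i)/h_i = 3, -8, 13.
  1·M_0 + 4·M_1 + 1·M_2 = 6(Δ_1 - Δ_0) = -66
  1·M_1 + 4·M_2 + 1·M_3 = 6(Δ_2 - Δ_1) = 126
Natural end conditions: M_0 = M_3 = 0.
Hence M_0 = 0, M_1 = -26, M_2 = 38, M_3 = 0.
On [1, 2], s(x) = 4 - 17/3·(x - 1) - 13·(x - 1)² + 32/3·(x - 1)³.
With (x - 1) = 1/2: s(3/2) = -3/4.

-0.7500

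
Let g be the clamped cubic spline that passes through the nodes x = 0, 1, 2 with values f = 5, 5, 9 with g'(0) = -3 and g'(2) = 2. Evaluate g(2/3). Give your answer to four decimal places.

4.2963

Let m_i = g''(x_i). Step sizes h_i = 1, 1; slopes of the chords Δ_i = (y_(i+1) - y_i)/h_i = 0, 4.
  1·m_0 + 4·m_1 + 1·m_2 = 6(Δ_1 - Δ_0) = 24
Clamped end conditions give two more equations: 2h_0·m_0 + h_0·m_1 = 6(Δ_0 - g'(0)) = 18 and h_1·m_1 + 2h_1·m_2 = 6(g'(2) - Δ_1) = -12.
Solving: m_0 = 11/2, m_1 = 7, m_2 = -19/2.
On [0, 1], g(x) = 5 - 3·x + 11/4·x² + 1/4·x³.
With x = 2/3: g(2/3) = 116/27.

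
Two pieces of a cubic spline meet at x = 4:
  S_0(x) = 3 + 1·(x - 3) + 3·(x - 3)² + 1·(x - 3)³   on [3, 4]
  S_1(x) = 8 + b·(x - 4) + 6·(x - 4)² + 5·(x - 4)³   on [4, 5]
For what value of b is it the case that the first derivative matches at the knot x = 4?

10

S_0'(x) = 1 + 6·(x - 3) + 3·(x - 3)², so S_0'(4) = 10. On the right, S_1'(4) = b, so b = 10.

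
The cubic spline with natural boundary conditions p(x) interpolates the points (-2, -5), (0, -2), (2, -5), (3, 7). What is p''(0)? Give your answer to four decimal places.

With M_i denoting the second derivative at x_i, h_i = 2, 2, 1, and Δ_i = (y_(i+1) − y_i)/h_i = 3/2, -3/2, 12:
  2·M_0 + 8·M_1 + 2·M_2 = 6(Δ_1 - Δ_0) = -18
  2·M_1 + 6·M_2 + 1·M_3 = 6(Δ_2 - Δ_1) = 81
Natural end conditions: M_0 = M_3 = 0.
Solving: M_0 = 0, M_1 = -135/22, M_2 = 171/11, M_3 = 0.

-6.1364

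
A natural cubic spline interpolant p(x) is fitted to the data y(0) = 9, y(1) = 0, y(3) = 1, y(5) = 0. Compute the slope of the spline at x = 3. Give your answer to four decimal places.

With M_i denoting the second derivative at x_i, h_i = 1, 2, 2, and Δ_i = (y_(i+1) − y_i)/h_i = -9, 1/2, -1/2:
  1·M_0 + 6·M_1 + 2·M_2 = 6(Δ_1 - Δ_0) = 57
  2·M_1 + 8·M_2 + 2·M_3 = 6(Δ_2 - Δ_1) = -6
Natural end conditions: M_0 = M_3 = 0.
Solving: M_0 = 0, M_1 = 117/11, M_2 = -75/22, M_3 = 0.
On [3, 5], p'(x) = b_2 + 2c_2·(x - 3) + 3d_2·(x - 3)² with b_2 = Δ_2 - h_2(2M_2 + M_3)/6 = 39/22, c_2 = M_2/2 = -75/44, d_2 = (M_3 - M_2)/(6h_2) = 25/88. So p'(3) = 39/22.

1.7727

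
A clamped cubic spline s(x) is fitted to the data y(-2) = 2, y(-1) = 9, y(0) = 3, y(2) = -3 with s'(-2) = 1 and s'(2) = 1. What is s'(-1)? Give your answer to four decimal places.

2.6364

Put σ_i = s'' at the i-th knot. Here h = (1, 1, 2) and Δ = (7, -6, -3), so the interior equations h_(i-1)·σ_(i-1) + 2(h_(i-1)+h_i)·σ_i + h_i·σ_(i+1) = 6(Δ_i − Δ_(i-1)) read
  1·σ_0 + 4·σ_1 + 1·σ_2 = 6(Δ_1 - Δ_0) = -78
  1·σ_1 + 6·σ_2 + 2·σ_3 = 6(Δ_2 - Δ_1) = 18
Clamped end conditions give two more equations: 2h_0·σ_0 + h_0·σ_1 = 6(Δ_0 - s'(-2)) = 36 and h_2·σ_2 + 2h_2·σ_3 = 6(s'(2) - Δ_2) = 24.
Solving the tridiagonal system: σ_0 = 360/11, σ_1 = -324/11, σ_2 = 78/11, σ_3 = 27/11.
On [-1, 0], s'(x) = b_1 + 2c_1·(x + 1) + 3d_1·(x + 1)² with b_1 = Δ_1 - h_1(2σ_1 + σ_2)/6 = 29/11, c_1 = σ_1/2 = -162/11, d_1 = (σ_2 - σ_1)/(6h_1) = 67/11. So s'(-1) = 29/11.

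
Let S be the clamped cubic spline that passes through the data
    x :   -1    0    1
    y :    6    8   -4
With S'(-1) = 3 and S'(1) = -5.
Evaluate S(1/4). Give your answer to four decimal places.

With σ_i denoting the second derivative at x_i, h_i = 1, 1, and Δ_i = (y_(i+1) − y_i)/h_i = 2, -12:
  1·σ_0 + 4·σ_1 + 1·σ_2 = 6(Δ_1 - Δ_0) = -84
Clamped end conditions give two more equations: 2h_0·σ_0 + h_0·σ_1 = 6(Δ_0 - S'(-1)) = -6 and h_1·σ_1 + 2h_1·σ_2 = 6(S'(1) - Δ_1) = 42.
Forward elimination and back-substitution give σ_0 = 14, σ_1 = -34, σ_2 = 38.
On [0, 1], S(x) = 8 - 7·x - 17·x² + 12·x³.
With x = 1/4: S(1/4) = 43/8.

5.3750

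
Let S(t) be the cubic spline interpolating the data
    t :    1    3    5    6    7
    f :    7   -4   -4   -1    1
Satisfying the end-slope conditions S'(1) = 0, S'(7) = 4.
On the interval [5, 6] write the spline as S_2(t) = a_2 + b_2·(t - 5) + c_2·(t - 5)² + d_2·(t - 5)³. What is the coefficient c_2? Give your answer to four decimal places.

0.7083

Let M_i = S''(x_i). Step sizes h_i = 2, 2, 1, 1; slopes of the chords Δ_i = (y_(i+1) - y_i)/h_i = -11/2, 0, 3, 2.
  2·M_0 + 8·M_1 + 2·M_2 = 6(Δ_1 - Δ_0) = 33
  2·M_1 + 6·M_2 + 1·M_3 = 6(Δ_2 - Δ_1) = 18
  1·M_2 + 4·M_3 + 1·M_4 = 6(Δ_3 - Δ_2) = -6
Clamped end conditions give two more equations: 2h_0·M_0 + h_0·M_1 = 6(Δ_0 - S'(1)) = -33 and h_3·M_3 + 2h_3·M_4 = 6(S'(7) - Δ_3) = 12.
Solving: M_0 = -139/12, M_1 = 20/3, M_2 = 17/12, M_3 = -23/6, M_4 = 95/12.
On [5, 6], with S_2(t) = a_2 + b_2·(t - 5) + c_2·(t - 5)² + d_2·(t - 5)³: c_2 = M_2/2 = 17/24, d_2 = (M_3 - M_2)/(6h_2) = -7/8, b_2 = Δ_2 - h_2(2M_2 + M_3)/6 = 19/6.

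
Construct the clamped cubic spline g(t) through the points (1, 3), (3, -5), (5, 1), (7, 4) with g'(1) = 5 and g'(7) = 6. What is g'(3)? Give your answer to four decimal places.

-2.6333

Write M_i for g''(x_i). With h_i = 2, 2, 2 and divided differences Δ_i = -4, 3, 3/2, the continuity of g' gives the tridiagonal system
  2·M_0 + 8·M_1 + 2·M_2 = 6(Δ_1 - Δ_0) = 42
  2·M_1 + 8·M_2 + 2·M_3 = 6(Δ_2 - Δ_1) = -9
Clamped end conditions give two more equations: 2h_0·M_0 + h_0·M_1 = 6(Δ_0 - g'(1)) = -54 and h_2·M_2 + 2h_2·M_3 = 6(g'(7) - Δ_2) = 27.
Hence M_0 = -581/30, M_1 = 176/15, M_2 = -197/30, M_3 = 301/30.
On [3, 5], g'(t) = b_1 + 2c_1·(t - 3) + 3d_1·(t - 3)² with b_1 = Δ_1 - h_1(2M_1 + M_2)/6 = -79/30, c_1 = M_1/2 = 88/15, d_1 = (M_2 - M_1)/(6h_1) = -61/40. So g'(3) = -79/30.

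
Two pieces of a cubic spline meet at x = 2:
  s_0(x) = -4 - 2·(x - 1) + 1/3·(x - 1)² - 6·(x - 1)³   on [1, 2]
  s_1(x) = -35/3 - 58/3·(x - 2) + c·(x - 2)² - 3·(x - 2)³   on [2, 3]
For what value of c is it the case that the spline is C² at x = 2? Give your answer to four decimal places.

-17.6667

s_0''(x) = 2/3 - 36·(x - 1), so s_0''(2) = -106/3. On the right, s_1''(2) = 2c, so c = -53/3.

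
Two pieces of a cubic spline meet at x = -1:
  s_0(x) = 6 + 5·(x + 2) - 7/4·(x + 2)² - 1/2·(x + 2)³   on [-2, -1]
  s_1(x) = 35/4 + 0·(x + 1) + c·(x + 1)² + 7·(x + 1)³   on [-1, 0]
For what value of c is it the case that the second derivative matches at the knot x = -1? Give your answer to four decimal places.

s_0''(x) = -7/2 - 3·(x + 2), so s_0''(-1) = -13/2. On the right, s_1''(-1) = 2c, so c = -13/4.

-3.2500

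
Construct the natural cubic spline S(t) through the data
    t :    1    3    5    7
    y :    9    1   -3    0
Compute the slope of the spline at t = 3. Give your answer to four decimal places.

With m_i denoting the second derivative at x_i, h_i = 2, 2, 2, and Δ_i = (y_(i+1) − y_i)/h_i = -4, -2, 3/2:
  2·m_0 + 8·m_1 + 2·m_2 = 6(Δ_1 - Δ_0) = 12
  2·m_1 + 8·m_2 + 2·m_3 = 6(Δ_2 - Δ_1) = 21
Natural end conditions: m_0 = m_3 = 0.
Hence m_0 = 0, m_1 = 9/10, m_2 = 12/5, m_3 = 0.
On [3, 5], S'(t) = b_1 + 2c_1·(t - 3) + 3d_1·(t - 3)² with b_1 = Δ_1 - h_1(2m_1 + m_2)/6 = -17/5, c_1 = m_1/2 = 9/20, d_1 = (m_2 - m_1)/(6h_1) = 1/8. So S'(3) = -17/5.

-3.4000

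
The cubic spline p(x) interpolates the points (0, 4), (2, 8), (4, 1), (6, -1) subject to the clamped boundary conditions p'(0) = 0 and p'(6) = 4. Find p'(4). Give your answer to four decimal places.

-4.3667

Let σ_i = p''(x_i). Step sizes h_i = 2, 2, 2; slopes of the chords Δ_i = (y_(i+1) - y_i)/h_i = 2, -7/2, -1.
  2·σ_0 + 8·σ_1 + 2·σ_2 = 6(Δ_1 - Δ_0) = -33
  2·σ_1 + 8·σ_2 + 2·σ_3 = 6(Δ_2 - Δ_1) = 15
Clamped end conditions give two more equations: 2h_0·σ_0 + h_0·σ_1 = 6(Δ_0 - p'(0)) = 12 and h_2·σ_2 + 2h_2·σ_3 = 6(p'(6) - Δ_2) = 30.
Hence σ_0 = 181/30, σ_1 = -91/15, σ_2 = 26/15, σ_3 = 199/30.
On [4, 6], p'(x) = b_2 + 2c_2·(x - 4) + 3d_2·(x - 4)² with b_2 = Δ_2 - h_2(2σ_2 + σ_3)/6 = -131/30, c_2 = σ_2/2 = 13/15, d_2 = (σ_3 - σ_2)/(6h_2) = 49/120. So p'(4) = -131/30.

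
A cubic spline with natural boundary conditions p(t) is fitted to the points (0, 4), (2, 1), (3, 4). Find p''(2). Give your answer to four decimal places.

With M_i denoting the second derivative at x_i, h_i = 2, 1, and Δ_i = (y_(i+1) − y_i)/h_i = -3/2, 3:
  2·M_0 + 6·M_1 + 1·M_2 = 6(Δ_1 - Δ_0) = 27
Natural end conditions: M_0 = M_2 = 0.
Solving the tridiagonal system: M_0 = 0, M_1 = 9/2, M_2 = 0.

4.5000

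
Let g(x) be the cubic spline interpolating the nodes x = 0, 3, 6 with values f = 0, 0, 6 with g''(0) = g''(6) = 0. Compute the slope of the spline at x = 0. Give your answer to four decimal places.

-0.5000

With M_i denoting the second derivative at x_i, h_i = 3, 3, and Δ_i = (y_(i+1) − y_i)/h_i = 0, 2:
  3·M_0 + 12·M_1 + 3·M_2 = 6(Δ_1 - Δ_0) = 12
Natural end conditions: M_0 = M_2 = 0.
Solving: M_0 = 0, M_1 = 1, M_2 = 0.
On [0, 3], g'(x) = b_0 + 2c_0·x + 3d_0·x² with b_0 = Δ_0 - h_0(2M_0 + M_1)/6 = -1/2, c_0 = M_0/2 = 0, d_0 = (M_1 - M_0)/(6h_0) = 1/18. So g'(0) = -1/2.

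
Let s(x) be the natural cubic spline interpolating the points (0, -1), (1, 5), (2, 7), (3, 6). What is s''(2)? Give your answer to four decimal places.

Put m_i = s'' at the i-th knot. Here h = (1, 1, 1) and Δ = (6, 2, -1), so the interior equations h_(i-1)·m_(i-1) + 2(h_(i-1)+h_i)·m_i + h_i·m_(i+1) = 6(Δ_i − Δ_(i-1)) read
  1·m_0 + 4·m_1 + 1·m_2 = 6(Δ_1 - Δ_0) = -24
  1·m_1 + 4·m_2 + 1·m_3 = 6(Δ_2 - Δ_1) = -18
Natural end conditions: m_0 = m_3 = 0.
Hence m_0 = 0, m_1 = -26/5, m_2 = -16/5, m_3 = 0.

-3.2000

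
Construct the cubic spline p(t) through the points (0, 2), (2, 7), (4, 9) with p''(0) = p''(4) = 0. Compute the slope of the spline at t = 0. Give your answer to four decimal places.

2.8750

Put M_i = p'' at the i-th knot. Here h = (2, 2) and Δ = (5/2, 1), so the interior equations h_(i-1)·M_(i-1) + 2(h_(i-1)+h_i)·M_i + h_i·M_(i+1) = 6(Δ_i − Δ_(i-1)) read
  2·M_0 + 8·M_1 + 2·M_2 = 6(Δ_1 - Δ_0) = -9
Natural end conditions: M_0 = M_2 = 0.
Solving: M_0 = 0, M_1 = -9/8, M_2 = 0.
On [0, 2], p'(t) = b_0 + 2c_0·t + 3d_0·t² with b_0 = Δ_0 - h_0(2M_0 + M_1)/6 = 23/8, c_0 = M_0/2 = 0, d_0 = (M_1 - M_0)/(6h_0) = -3/32. So p'(0) = 23/8.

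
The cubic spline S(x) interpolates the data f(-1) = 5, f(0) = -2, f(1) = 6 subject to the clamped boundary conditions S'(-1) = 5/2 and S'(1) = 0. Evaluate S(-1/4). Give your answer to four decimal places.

Let σ_i = S''(x_i). Step sizes h_i = 1, 1; slopes of the chords Δ_i = (y_(i+1) - y_i)/h_i = -7, 8.
  1·σ_0 + 4·σ_1 + 1·σ_2 = 6(Δ_1 - Δ_0) = 90
Clamped end conditions give two more equations: 2h_0·σ_0 + h_0·σ_1 = 6(Δ_0 - S'(-1)) = -57 and h_1·σ_1 + 2h_1·σ_2 = 6(S'(1) - Δ_1) = -48.
Forward elimination and back-substitution give σ_0 = -209/4, σ_1 = 95/2, σ_2 = -191/4.
On [-1, 0], S(x) = 5 + 5/2·(x + 1) - 209/8·(x + 1)² + 133/8·(x + 1)³.
With (x + 1) = 3/4: S(-1/4) = -413/512.

-0.8066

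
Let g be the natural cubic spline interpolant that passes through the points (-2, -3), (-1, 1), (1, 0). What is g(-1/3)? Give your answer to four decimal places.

With M_i denoting the second derivative at x_i, h_i = 1, 2, and Δ_i = (y_(i+1) − y_i)/h_i = 4, -1/2:
  1·M_0 + 6·M_1 + 2·M_2 = 6(Δ_1 - Δ_0) = -27
Natural end conditions: M_0 = M_2 = 0.
Hence M_0 = 0, M_1 = -9/2, M_2 = 0.
On [-1, 1], g(t) = 1 + 5/2·(t + 1) - 9/4·(t + 1)² + 3/8·(t + 1)³.
With (t + 1) = 2/3: g(-1/3) = 16/9.

1.7778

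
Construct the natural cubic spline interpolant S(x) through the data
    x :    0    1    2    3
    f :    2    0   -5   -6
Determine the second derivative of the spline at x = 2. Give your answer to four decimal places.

Write M_i for S''(x_i). With h_i = 1, 1, 1 and divided differences Δ_i = -2, -5, -1, the continuity of S' gives the tridiagonal system
  1·M_0 + 4·M_1 + 1·M_2 = 6(Δ_1 - Δ_0) = -18
  1·M_1 + 4·M_2 + 1·M_3 = 6(Δ_2 - Δ_1) = 24
Natural end conditions: M_0 = M_3 = 0.
Hence M_0 = 0, M_1 = -32/5, M_2 = 38/5, M_3 = 0.

7.6000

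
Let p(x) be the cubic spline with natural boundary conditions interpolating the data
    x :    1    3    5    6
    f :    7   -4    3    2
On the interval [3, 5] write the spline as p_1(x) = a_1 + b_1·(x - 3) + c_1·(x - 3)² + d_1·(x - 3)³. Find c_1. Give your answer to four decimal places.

4.2955

Let M_i = p''(x_i). Step sizes h_i = 2, 2, 1; slopes of the chords Δ_i = (y_(i+1) - y_i)/h_i = -11/2, 7/2, -1.
  2·M_0 + 8·M_1 + 2·M_2 = 6(Δ_1 - Δ_0) = 54
  2·M_1 + 6·M_2 + 1·M_3 = 6(Δ_2 - Δ_1) = -27
Natural end conditions: M_0 = M_3 = 0.
Solving: M_0 = 0, M_1 = 189/22, M_2 = -81/11, M_3 = 0.
On [3, 5], with p_1(x) = a_1 + b_1·(x - 3) + c_1·(x - 3)² + d_1·(x - 3)³: c_1 = M_1/2 = 189/44, d_1 = (M_2 - M_1)/(6h_1) = -117/88, b_1 = Δ_1 - h_1(2M_1 + M_2)/6 = 5/22.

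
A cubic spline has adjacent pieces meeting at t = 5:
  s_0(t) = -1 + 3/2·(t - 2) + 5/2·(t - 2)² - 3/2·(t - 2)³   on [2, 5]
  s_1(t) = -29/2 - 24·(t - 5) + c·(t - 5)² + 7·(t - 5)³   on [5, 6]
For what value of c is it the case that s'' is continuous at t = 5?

-11

s_0''(t) = 5 - 9·(t - 2), so s_0''(5) = -22. On the right, s_1''(5) = 2c, so c = -11.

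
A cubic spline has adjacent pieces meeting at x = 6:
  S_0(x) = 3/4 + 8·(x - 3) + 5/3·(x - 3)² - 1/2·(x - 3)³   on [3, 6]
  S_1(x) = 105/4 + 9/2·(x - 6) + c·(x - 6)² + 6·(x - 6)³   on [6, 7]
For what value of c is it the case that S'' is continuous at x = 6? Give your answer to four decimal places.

S_0''(x) = 10/3 - 3·(x - 3), so S_0''(6) = -17/3. On the right, S_1''(6) = 2c, so c = -17/6.

-2.8333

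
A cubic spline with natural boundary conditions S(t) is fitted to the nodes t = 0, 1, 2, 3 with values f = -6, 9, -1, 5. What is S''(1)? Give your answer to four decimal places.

Put M_i = S'' at the i-th knot. Here h = (1, 1, 1) and Δ = (15, -10, 6), so the interior equations h_(i-1)·M_(i-1) + 2(h_(i-1)+h_i)·M_i + h_i·M_(i+1) = 6(Δ_i − Δ_(i-1)) read
  1·M_0 + 4·M_1 + 1·M_2 = 6(Δ_1 - Δ_0) = -150
  1·M_1 + 4·M_2 + 1·M_3 = 6(Δ_2 - Δ_1) = 96
Natural end conditions: M_0 = M_3 = 0.
Hence M_0 = 0, M_1 = -232/5, M_2 = 178/5, M_3 = 0.

-46.4000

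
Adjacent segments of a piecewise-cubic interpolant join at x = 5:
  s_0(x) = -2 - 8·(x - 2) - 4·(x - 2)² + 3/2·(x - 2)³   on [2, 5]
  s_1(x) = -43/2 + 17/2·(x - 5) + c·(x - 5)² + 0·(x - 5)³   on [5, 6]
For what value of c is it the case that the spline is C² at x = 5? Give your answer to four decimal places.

s_0''(x) = -8 + 9·(x - 2), so s_0''(5) = 19. On the right, s_1''(5) = 2c, so c = 19/2.

9.5000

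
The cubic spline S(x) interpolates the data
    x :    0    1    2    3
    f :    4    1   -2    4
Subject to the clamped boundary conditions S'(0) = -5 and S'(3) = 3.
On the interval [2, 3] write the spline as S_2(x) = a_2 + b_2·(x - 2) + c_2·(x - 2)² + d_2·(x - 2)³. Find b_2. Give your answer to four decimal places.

2.4667

With M_i denoting the second derivative at x_i, h_i = 1, 1, 1, and Δ_i = (y_(i+1) − y_i)/h_i = -3, -3, 6:
  1·M_0 + 4·M_1 + 1·M_2 = 6(Δ_1 - Δ_0) = 0
  1·M_1 + 4·M_2 + 1·M_3 = 6(Δ_2 - Δ_1) = 54
Clamped end conditions give two more equations: 2h_0·M_0 + h_0·M_1 = 6(Δ_0 - S'(0)) = 12 and h_2·M_2 + 2h_2·M_3 = 6(S'(3) - Δ_2) = -18.
Solving: M_0 = 146/15, M_1 = -112/15, M_2 = 302/15, M_3 = -286/15.
On [2, 3], with S_2(x) = a_2 + b_2·(x - 2) + c_2·(x - 2)² + d_2·(x - 2)³: c_2 = M_2/2 = 151/15, d_2 = (M_3 - M_2)/(6h_2) = -98/15, b_2 = Δ_2 - h_2(2M_2 + M_3)/6 = 37/15.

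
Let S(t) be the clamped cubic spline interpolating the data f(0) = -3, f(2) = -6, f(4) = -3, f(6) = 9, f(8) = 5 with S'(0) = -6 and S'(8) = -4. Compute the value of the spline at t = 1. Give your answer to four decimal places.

-6.0714

With M_i denoting the second derivative at x_i, h_i = 2, 2, 2, 2, and Δ_i = (y_(i+1) − y_i)/h_i = -3/2, 3/2, 6, -2:
  2·M_0 + 8·M_1 + 2·M_2 = 6(Δ_1 - Δ_0) = 18
  2·M_1 + 8·M_2 + 2·M_3 = 6(Δ_2 - Δ_1) = 27
  2·M_2 + 8·M_3 + 2·M_4 = 6(Δ_3 - Δ_2) = -48
Clamped end conditions give two more equations: 2h_0·M_0 + h_0·M_1 = 6(Δ_0 - S'(0)) = 27 and h_3·M_3 + 2h_3·M_4 = 6(S'(8) - Δ_3) = -12.
Solving: M_0 = 101/14, M_1 = -13/14, M_2 = 11/2, M_3 = -53/7, M_4 = 11/14.
On [0, 2], S(t) = -3 - 6·t + 101/28·t² - 19/28·t³.
With t = 1: S(1) = -85/14.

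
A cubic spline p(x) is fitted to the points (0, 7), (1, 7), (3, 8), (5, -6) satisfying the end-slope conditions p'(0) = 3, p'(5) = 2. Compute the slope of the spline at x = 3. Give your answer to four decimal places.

-5.4130

With σ_i denoting the second derivative at x_i, h_i = 1, 2, 2, and Δ_i = (y_(i+1) − y_i)/h_i = 0, 1/2, -7:
  1·σ_0 + 6·σ_1 + 2·σ_2 = 6(Δ_1 - Δ_0) = 3
  2·σ_1 + 8·σ_2 + 2·σ_3 = 6(Δ_2 - Δ_1) = -45
Clamped end conditions give two more equations: 2h_0·σ_0 + h_0·σ_1 = 6(Δ_0 - p'(0)) = -18 and h_2·σ_2 + 2h_2·σ_3 = 6(p'(5) - Δ_2) = 54.
Solving the tridiagonal system: σ_0 = -283/23, σ_1 = 152/23, σ_2 = -280/23, σ_3 = 901/46.
On [3, 5], p'(x) = b_2 + 2c_2·(x - 3) + 3d_2·(x - 3)² with b_2 = Δ_2 - h_2(2σ_2 + σ_3)/6 = -249/46, c_2 = σ_2/2 = -140/23, d_2 = (σ_3 - σ_2)/(6h_2) = 487/184. So p'(3) = -249/46.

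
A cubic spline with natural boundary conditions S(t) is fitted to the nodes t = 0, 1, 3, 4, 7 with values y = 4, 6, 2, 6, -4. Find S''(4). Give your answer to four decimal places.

-6.6880

Write M_i for S''(x_i). With h_i = 1, 2, 1, 3 and divided differences Δ_i = 2, -2, 4, -10/3, the continuity of S' gives the tridiagonal system
  1·M_0 + 6·M_1 + 2·M_2 = 6(Δ_1 - Δ_0) = -24
  2·M_1 + 6·M_2 + 1·M_3 = 6(Δ_2 - Δ_1) = 36
  1·M_2 + 8·M_3 + 3·M_4 = 6(Δ_3 - Δ_2) = -44
Natural end conditions: M_0 = M_4 = 0.
Forward elimination and back-substitution give M_0 = 0, M_1 = -896/125, M_2 = 1188/125, M_3 = -836/125, M_4 = 0.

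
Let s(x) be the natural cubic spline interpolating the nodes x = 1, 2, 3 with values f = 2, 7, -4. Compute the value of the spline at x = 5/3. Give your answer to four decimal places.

6.8148

With M_i denoting the second derivative at x_i, h_i = 1, 1, and Δ_i = (y_(i+1) − y_i)/h_i = 5, -11:
  1·M_0 + 4·M_1 + 1·M_2 = 6(Δ_1 - Δ_0) = -96
Natural end conditions: M_0 = M_2 = 0.
Forward elimination and back-substitution give M_0 = 0, M_1 = -24, M_2 = 0.
On [1, 2], s(x) = 2 + 9·(x - 1) + 0·(x - 1)² - 4·(x - 1)³.
With (x - 1) = 2/3: s(5/3) = 184/27.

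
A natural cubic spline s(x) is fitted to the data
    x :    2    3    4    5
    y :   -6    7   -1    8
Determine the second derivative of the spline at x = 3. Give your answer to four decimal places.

-40.4000

Let m_i = s''(x_i). Step sizes h_i = 1, 1, 1; slopes of the chords Δ_i = (y_(i+1) - y_i)/h_i = 13, -8, 9.
  1·m_0 + 4·m_1 + 1·m_2 = 6(Δ_1 - Δ_0) = -126
  1·m_1 + 4·m_2 + 1·m_3 = 6(Δ_2 - Δ_1) = 102
Natural end conditions: m_0 = m_3 = 0.
Hence m_0 = 0, m_1 = -202/5, m_2 = 178/5, m_3 = 0.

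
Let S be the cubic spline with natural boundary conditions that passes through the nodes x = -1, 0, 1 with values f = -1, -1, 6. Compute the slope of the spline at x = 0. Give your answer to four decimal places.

3.5000

Write σ_i for S''(x_i). With h_i = 1, 1 and divided differences Δ_i = 0, 7, the continuity of S' gives the tridiagonal system
  1·σ_0 + 4·σ_1 + 1·σ_2 = 6(Δ_1 - Δ_0) = 42
Natural end conditions: σ_0 = σ_2 = 0.
Solving: σ_0 = 0, σ_1 = 21/2, σ_2 = 0.
On [0, 1], S'(x) = b_1 + 2c_1·x + 3d_1·x² with b_1 = Δ_1 - h_1(2σ_1 + σ_2)/6 = 7/2, c_1 = σ_1/2 = 21/4, d_1 = (σ_2 - σ_1)/(6h_1) = -7/4. So S'(0) = 7/2.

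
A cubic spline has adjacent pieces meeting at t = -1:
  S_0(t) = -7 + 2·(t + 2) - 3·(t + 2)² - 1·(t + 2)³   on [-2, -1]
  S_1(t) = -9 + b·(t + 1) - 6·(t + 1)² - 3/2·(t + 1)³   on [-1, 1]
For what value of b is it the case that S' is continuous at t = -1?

-7

S_0'(t) = 2 - 6·(t + 2) - 3·(t + 2)², so S_0'(-1) = -7. On the right, S_1'(-1) = b, so b = -7.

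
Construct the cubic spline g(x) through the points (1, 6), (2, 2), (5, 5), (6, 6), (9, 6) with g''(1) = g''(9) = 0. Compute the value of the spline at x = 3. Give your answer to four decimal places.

Let m_i = g''(x_i). Step sizes h_i = 1, 3, 1, 3; slopes of the chords Δ_i = (y_(i+1) - y_i)/h_i = -4, 1, 1, 0.
  1·m_0 + 8·m_1 + 3·m_2 = 6(Δ_1 - Δ_0) = 30
  3·m_1 + 8·m_2 + 1·m_3 = 6(Δ_2 - Δ_1) = 0
  1·m_2 + 8·m_3 + 3·m_4 = 6(Δ_3 - Δ_2) = -6
Natural end conditions: m_0 = m_4 = 0.
Solving: m_0 = 0, m_1 = 13/3, m_2 = -14/9, m_3 = -5/9, m_4 = 0.
On [2, 5], g(x) = 2 - 23/9·(x - 2) + 13/6·(x - 2)² - 53/162·(x - 2)³.
With (x - 2) = 1: g(3) = 104/81.

1.2840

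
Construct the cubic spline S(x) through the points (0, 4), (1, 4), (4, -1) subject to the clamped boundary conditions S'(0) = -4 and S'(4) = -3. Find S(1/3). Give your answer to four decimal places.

3.3148

Let m_i = S''(x_i). Step sizes h_i = 1, 3; slopes of the chords Δ_i = (y_(i+1) - y_i)/h_i = 0, -5/3.
  1·m_0 + 8·m_1 + 3·m_2 = 6(Δ_1 - Δ_0) = -10
Clamped end conditions give two more equations: 2h_0·m_0 + h_0·m_1 = 6(Δ_0 - S'(0)) = 24 and h_1·m_1 + 2h_1·m_2 = 6(S'(4) - Δ_1) = -8.
Solving the tridiagonal system: m_0 = 27/2, m_1 = -3, m_2 = 1/6.
On [0, 1], S(x) = 4 - 4·x + 27/4·x² - 11/4·x³.
With x = 1/3: S(1/3) = 179/54.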